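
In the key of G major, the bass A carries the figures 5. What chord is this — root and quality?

The figures 5 indicate a triad in root position.
In root position the bass is the root, so the root is A.
The chord tones are A, C, E, giving A minor.

A minor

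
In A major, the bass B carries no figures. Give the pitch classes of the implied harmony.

An unfigured bass implies 5/3.
A third above B in this key is D.
A fifth above B in this key is F#.
Together with the bass B, this spells B minor in root position.

B, D, F#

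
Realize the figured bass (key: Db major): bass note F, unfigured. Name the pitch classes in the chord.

An unfigured bass implies 5/3.
A third above F in this key is Ab.
A fifth above F in this key is C.
Together with the bass F, this spells F minor in root position.

F, Ab, C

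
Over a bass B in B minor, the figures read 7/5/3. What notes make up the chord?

B, D, F#, A

A third above B in this key is D.
A fifth above B in this key is F#.
A seventh above B in this key is A.
Together with the bass B, this spells B minor seventh in root position.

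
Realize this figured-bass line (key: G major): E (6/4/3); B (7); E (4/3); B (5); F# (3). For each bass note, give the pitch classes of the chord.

E, G, A, C | B, D, F#, A | E, G, A, C | B, D, F# | F#, A, C

E (6/4/3): E, G, A, C.
B (7/5/3): B, D, F#, A.
E (6/4/3): E, G, A, C.
B (5/3): B, D, F#.
F# (5/3): F#, A, C.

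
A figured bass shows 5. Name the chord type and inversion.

5 is shorthand for 5/3.
Intervals of 5/3 above the bass form a triad; the bass is the root, so this is root position.

triad, root position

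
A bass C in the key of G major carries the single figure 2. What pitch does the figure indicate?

D

Counting 1 letter step above C lands on D; in G major, that letter is D.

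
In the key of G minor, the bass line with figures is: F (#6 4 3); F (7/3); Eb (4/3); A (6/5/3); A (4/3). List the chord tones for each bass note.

F (#6/4/3): F, A, Bb, D#.
F (7/5/3): F, A, C, Eb.
Eb (6/4/3): Eb, G, A, C.
A (6/5/3): A, C, Eb, F.
A (6/4/3): A, C, D, F.

F, A, Bb, D# | F, A, C, Eb | Eb, G, A, C | A, C, Eb, F | A, C, D, F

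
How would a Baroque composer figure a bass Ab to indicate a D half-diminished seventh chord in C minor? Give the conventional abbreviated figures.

Ab is the fifth of D half-diminished seventh, so the chord is in second inversion.
A seventh chord in second inversion is figured 6/4/3, conventionally abbreviated 4/3.

4/3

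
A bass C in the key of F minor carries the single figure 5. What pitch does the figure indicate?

Counting 4 letter steps above C lands on G; in F minor, that letter is G.

G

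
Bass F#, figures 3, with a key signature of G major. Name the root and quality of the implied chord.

F# diminished

The figures 3 indicate a triad in root position.
In root position the bass is the root, so the root is F#.
The chord tones are F#, A, C, giving F# diminished.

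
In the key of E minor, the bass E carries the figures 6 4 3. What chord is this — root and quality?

The figures 6 4 3 indicate a seventh chord in second inversion.
In second inversion the root lies a fourth above the bass: a fourth above E in E minor is A.
The chord tones are E, G, A, C, giving A minor seventh.

A minor seventh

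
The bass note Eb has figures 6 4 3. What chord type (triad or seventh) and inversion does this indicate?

Intervals of 6/4/3 above the bass form a seventh chord; the bass is the fifth, so this is second inversion.

seventh chord, second inversion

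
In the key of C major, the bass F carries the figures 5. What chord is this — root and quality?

F major

The figures 5 indicate a triad in root position.
In root position the bass is the root, so the root is F.
The chord tones are F, A, C, giving F major.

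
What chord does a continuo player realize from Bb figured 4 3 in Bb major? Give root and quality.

The figures 4 3 indicate a seventh chord in second inversion.
In second inversion the root lies a fourth above the bass: a fourth above Bb in Bb major is Eb.
The chord tones are Bb, D, Eb, G, giving Eb major seventh.

Eb major seventh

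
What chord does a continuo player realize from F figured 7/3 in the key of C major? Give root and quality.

The figures 7/3 indicate a seventh chord in root position.
In root position the bass is the root, so the root is F.
The chord tones are F, A, C, E, giving F major seventh.

F major seventh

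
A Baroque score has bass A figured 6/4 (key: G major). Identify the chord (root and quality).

D major

The figures 6/4 indicate a triad in second inversion.
In second inversion the root lies a fourth above the bass: a fourth above A in G major is D.
The chord tones are A, D, F#, giving D major.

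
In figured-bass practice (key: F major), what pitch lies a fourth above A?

Counting 3 letter steps above A lands on D; in F major, that letter is D.

D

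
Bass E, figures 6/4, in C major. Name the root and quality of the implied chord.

The figures 6/4 indicate a triad in second inversion.
In second inversion the root lies a fourth above the bass: a fourth above E in C major is A.
The chord tones are E, A, C, giving A minor.

A minor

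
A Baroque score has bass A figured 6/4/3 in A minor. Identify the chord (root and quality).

The figures 6/4/3 indicate a seventh chord in second inversion.
In second inversion the root lies a fourth above the bass: a fourth above A in A minor is D.
The chord tones are A, C, D, F, giving D minor seventh.

D minor seventh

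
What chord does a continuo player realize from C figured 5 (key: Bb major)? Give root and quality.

The figures 5 indicate a triad in root position.
In root position the bass is the root, so the root is C.
The chord tones are C, Eb, G, giving C minor.

C minor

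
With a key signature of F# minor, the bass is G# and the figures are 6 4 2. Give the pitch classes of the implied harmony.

G#, A, C#, E

A second above G# in this key is A.
A fourth above G# in this key is C#.
A sixth above G# in this key is E.
Together with the bass G#, this spells A major seventh in third inversion.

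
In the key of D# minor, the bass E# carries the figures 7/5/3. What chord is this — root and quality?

E# half-diminished seventh

The figures 7/5/3 indicate a seventh chord in root position.
In root position the bass is the root, so the root is E#.
The chord tones are E#, G#, B, D#, giving E# half-diminished seventh.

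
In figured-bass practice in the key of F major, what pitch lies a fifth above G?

D

Counting 4 letter steps above G lands on D; in F major, that letter is D.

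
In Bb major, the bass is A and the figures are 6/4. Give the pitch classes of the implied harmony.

A, D, F

A fourth above A in this key is D.
A sixth above A in this key is F.
Together with the bass A, this spells D minor in second inversion.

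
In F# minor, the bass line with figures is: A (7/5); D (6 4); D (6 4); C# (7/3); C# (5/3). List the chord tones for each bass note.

A, C#, E, G# | D, G#, B | D, G#, B | C#, E, G#, B | C#, E, G#

A (7/5/3): A, C#, E, G#.
D (6/4): D, G#, B.
D (6/4): D, G#, B.
C# (7/5/3): C#, E, G#, B.
C# (5/3): C#, E, G#.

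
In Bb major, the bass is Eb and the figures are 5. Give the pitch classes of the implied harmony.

Eb, G, Bb

The written figures 5 are shorthand for 5/3: the 3 is implied.
A third above Eb in this key is G.
A fifth above Eb in this key is Bb.
Together with the bass Eb, this spells Eb major in root position.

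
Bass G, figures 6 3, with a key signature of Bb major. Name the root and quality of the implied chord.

The figures 6 3 indicate a triad in first inversion.
In first inversion the root lies a sixth above the bass: a sixth above G in Bb major is Eb.
The chord tones are G, Bb, Eb, giving Eb major.

Eb major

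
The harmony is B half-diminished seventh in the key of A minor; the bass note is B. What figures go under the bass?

B is the root of B half-diminished seventh, so the chord is in root position.
A seventh chord in root position is figured 7/5/3, conventionally abbreviated 7.

7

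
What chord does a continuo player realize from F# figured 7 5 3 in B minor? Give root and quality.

F# minor seventh

The figures 7 5 3 indicate a seventh chord in root position.
In root position the bass is the root, so the root is F#.
The chord tones are F#, A, C#, E, giving F# minor seventh.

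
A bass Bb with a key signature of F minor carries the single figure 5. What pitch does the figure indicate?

Counting 4 letter steps above Bb lands on F; in F minor, that letter is F.

F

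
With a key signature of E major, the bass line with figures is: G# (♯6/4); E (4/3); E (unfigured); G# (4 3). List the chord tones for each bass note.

G#, C#, E# | E, G#, A, C# | E, G#, B | G#, B, C#, E

G# (#6/4): G#, C#, E#.
E (6/4/3): E, G#, A, C#.
E (5/3): E, G#, B.
G# (6/4/3): G#, B, C#, E.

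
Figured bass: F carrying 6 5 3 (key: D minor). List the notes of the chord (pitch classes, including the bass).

A third above F in this key is A.
A fifth above F in this key is C.
A sixth above F in this key is D.
Together with the bass F, this spells D minor seventh in first inversion.

F, A, C, D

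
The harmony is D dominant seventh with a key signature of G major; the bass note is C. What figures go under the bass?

4/2

C is the seventh of D dominant seventh, so the chord is in third inversion.
A seventh chord in third inversion is figured 6/4/2, conventionally abbreviated 4/2.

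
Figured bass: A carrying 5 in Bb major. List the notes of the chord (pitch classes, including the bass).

The written figures 5 are shorthand for 5/3: the 3 is implied.
A third above A in this key is C.
A fifth above A in this key is Eb.
Together with the bass A, this spells A diminished in root position.

A, C, Eb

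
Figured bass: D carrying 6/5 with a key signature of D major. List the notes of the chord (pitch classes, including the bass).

The written figures 6/5 are shorthand for 6/5/3: the 3 is implied.
A third above D in this key is F#.
A fifth above D in this key is A.
A sixth above D in this key is B.
Together with the bass D, this spells B minor seventh in first inversion.

D, F#, A, B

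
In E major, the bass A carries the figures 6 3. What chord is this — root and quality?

F# minor

The figures 6 3 indicate a triad in first inversion.
In first inversion the root lies a sixth above the bass: a sixth above A in E major is F#.
The chord tones are A, C#, F#, giving F# minor.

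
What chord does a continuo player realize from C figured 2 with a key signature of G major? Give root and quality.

D dominant seventh

The figures 2 indicate a seventh chord in third inversion.
In third inversion the root lies a second above the bass: a second above C in G major is D.
The chord tones are C, D, F#, A, giving D dominant seventh.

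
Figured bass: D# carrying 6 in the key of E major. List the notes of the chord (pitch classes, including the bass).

The written figures 6 are shorthand for 6/3: the 3 is implied.
A third above D# in this key is F#.
A sixth above D# in this key is B.
Together with the bass D#, this spells B major in first inversion.

D#, F#, B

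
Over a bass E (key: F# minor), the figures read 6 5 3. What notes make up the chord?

A third above E in this key is G#.
A fifth above E in this key is B.
A sixth above E in this key is C#.
Together with the bass E, this spells C# minor seventh in first inversion.

E, G#, B, C#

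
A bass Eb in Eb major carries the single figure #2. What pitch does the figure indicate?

F#

Counting 1 letter step above Eb lands on F; in Eb major, that letter is F.
The #2 figure raises it a semitone, giving F#.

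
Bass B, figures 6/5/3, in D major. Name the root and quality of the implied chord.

G major seventh

The figures 6/5/3 indicate a seventh chord in first inversion.
In first inversion the root lies a sixth above the bass: a sixth above B in D major is G.
The chord tones are B, D, F#, G, giving G major seventh.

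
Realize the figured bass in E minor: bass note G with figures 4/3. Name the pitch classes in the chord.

The written figures 4/3 are shorthand for 6/4/3: the 6 is implied.
A third above G in this key is B.
A fourth above G in this key is C.
A sixth above G in this key is E.
Together with the bass G, this spells C major seventh in second inversion.

G, B, C, E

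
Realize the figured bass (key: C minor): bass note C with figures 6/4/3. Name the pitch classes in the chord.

C, Eb, F, Ab

A third above C in this key is Eb.
A fourth above C in this key is F.
A sixth above C in this key is Ab.
Together with the bass C, this spells F minor seventh in second inversion.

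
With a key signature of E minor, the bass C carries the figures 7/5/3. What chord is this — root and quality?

C major seventh

The figures 7/5/3 indicate a seventh chord in root position.
In root position the bass is the root, so the root is C.
The chord tones are C, E, G, B, giving C major seventh.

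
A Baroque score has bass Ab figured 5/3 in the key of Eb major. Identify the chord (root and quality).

Ab major

The figures 5/3 indicate a triad in root position.
In root position the bass is the root, so the root is Ab.
The chord tones are Ab, C, Eb, giving Ab major.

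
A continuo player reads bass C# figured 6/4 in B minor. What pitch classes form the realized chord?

C#, F#, A

A fourth above C# in this key is F#.
A sixth above C# in this key is A.
Together with the bass C#, this spells F# minor in second inversion.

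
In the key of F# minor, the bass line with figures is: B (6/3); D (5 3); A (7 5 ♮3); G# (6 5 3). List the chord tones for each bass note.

B (6/3): B, D, G#.
D (5/3): D, F#, A.
A (7/5/♮3): A, C, E, G#.
G# (6/5/3): G#, B, D, E.

B, D, G# | D, F#, A | A, C, E, G# | G#, B, D, E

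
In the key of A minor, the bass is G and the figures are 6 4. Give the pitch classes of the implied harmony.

G, C, E

A fourth above G in this key is C.
A sixth above G in this key is E.
Together with the bass G, this spells C major in second inversion.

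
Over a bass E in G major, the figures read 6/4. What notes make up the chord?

A fourth above E in this key is A.
A sixth above E in this key is C.
Together with the bass E, this spells A minor in second inversion.

E, A, C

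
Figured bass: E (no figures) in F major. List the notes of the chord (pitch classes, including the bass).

E, G, Bb

An unfigured bass implies 5/3.
A third above E in this key is G.
A fifth above E in this key is Bb.
Together with the bass E, this spells E diminished in root position.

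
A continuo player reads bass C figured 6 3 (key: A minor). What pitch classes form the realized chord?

C, E, A

A third above C in this key is E.
A sixth above C in this key is A.
Together with the bass C, this spells A minor in first inversion.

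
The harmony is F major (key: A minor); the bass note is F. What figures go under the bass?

no figures

F is the root of F major, so the chord is in root position.
A triad in root position is figured 5/3, conventionally abbreviated (no figures — root-position triad).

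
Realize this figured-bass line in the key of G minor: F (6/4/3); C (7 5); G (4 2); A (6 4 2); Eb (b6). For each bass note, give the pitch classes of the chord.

F (6/4/3): F, A, Bb, D.
C (7/5/3): C, Eb, G, Bb.
G (6/4/2): G, A, C, Eb.
A (6/4/2): A, Bb, D, F.
Eb (b6/3): Eb, G, Cb.

F, A, Bb, D | C, Eb, G, Bb | G, A, C, Eb | A, Bb, D, F | Eb, G, Cb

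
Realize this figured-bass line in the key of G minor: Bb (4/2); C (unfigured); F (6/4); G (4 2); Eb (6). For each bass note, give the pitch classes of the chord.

Bb (6/4/2): Bb, C, Eb, G.
C (5/3): C, Eb, G.
F (6/4): F, Bb, D.
G (6/4/2): G, A, C, Eb.
Eb (6/3): Eb, G, C.

Bb, C, Eb, G | C, Eb, G | F, Bb, D | G, A, C, Eb | Eb, G, C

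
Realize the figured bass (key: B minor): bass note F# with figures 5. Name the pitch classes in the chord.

The written figures 5 are shorthand for 5/3: the 3 is implied.
A third above F# in this key is A.
A fifth above F# in this key is C#.
Together with the bass F#, this spells F# minor in root position.

F#, A, C#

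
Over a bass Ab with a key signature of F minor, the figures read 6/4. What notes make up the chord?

A fourth above Ab in this key is Db.
A sixth above Ab in this key is F.
Together with the bass Ab, this spells Db major in second inversion.

Ab, Db, F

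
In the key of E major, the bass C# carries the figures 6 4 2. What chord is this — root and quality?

D# half-diminished seventh

The figures 6 4 2 indicate a seventh chord in third inversion.
In third inversion the root lies a second above the bass: a second above C# in E major is D#.
The chord tones are C#, D#, F#, A, giving D# half-diminished seventh.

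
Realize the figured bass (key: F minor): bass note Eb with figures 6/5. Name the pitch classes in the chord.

The written figures 6/5 are shorthand for 6/5/3: the 3 is implied.
A third above Eb in this key is G.
A fifth above Eb in this key is Bb.
A sixth above Eb in this key is C.
Together with the bass Eb, this spells C minor seventh in first inversion.

Eb, G, Bb, C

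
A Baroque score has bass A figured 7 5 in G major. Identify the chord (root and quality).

The figures 7 5 indicate a seventh chord in root position.
In root position the bass is the root, so the root is A.
The chord tones are A, C, E, G, giving A minor seventh.

A minor seventh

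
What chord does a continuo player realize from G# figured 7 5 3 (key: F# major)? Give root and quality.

G# minor seventh

The figures 7 5 3 indicate a seventh chord in root position.
In root position the bass is the root, so the root is G#.
The chord tones are G#, B, D#, F#, giving G# minor seventh.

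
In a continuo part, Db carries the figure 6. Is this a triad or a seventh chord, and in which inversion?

6 is shorthand for 6/3.
Intervals of 6/3 above the bass form a triad; the bass is the third, so this is first inversion.

triad, first inversion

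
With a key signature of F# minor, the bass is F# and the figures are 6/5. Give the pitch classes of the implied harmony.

The written figures 6/5 are shorthand for 6/5/3: the 3 is implied.
A third above F# in this key is A.
A fifth above F# in this key is C#.
A sixth above F# in this key is D.
Together with the bass F#, this spells D major seventh in first inversion.

F#, A, C#, D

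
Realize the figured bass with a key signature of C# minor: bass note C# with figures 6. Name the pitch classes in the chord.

The written figures 6 are shorthand for 6/3: the 3 is implied.
A third above C# in this key is E.
A sixth above C# in this key is A.
Together with the bass C#, this spells A major in first inversion.

C#, E, A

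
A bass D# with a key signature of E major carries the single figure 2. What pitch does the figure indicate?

E

Counting 1 letter step above D# lands on E; in E major, that letter is E.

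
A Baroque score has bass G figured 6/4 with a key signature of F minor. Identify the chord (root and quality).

C minor

The figures 6/4 indicate a triad in second inversion.
In second inversion the root lies a fourth above the bass: a fourth above G in F minor is C.
The chord tones are G, C, Eb, giving C minor.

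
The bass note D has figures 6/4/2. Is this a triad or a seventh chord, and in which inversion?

Intervals of 6/4/2 above the bass form a seventh chord; the bass is the seventh, so this is third inversion.

seventh chord, third inversion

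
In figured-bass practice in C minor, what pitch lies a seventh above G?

Counting 6 letter steps above G lands on F; in C minor, that letter is F.

F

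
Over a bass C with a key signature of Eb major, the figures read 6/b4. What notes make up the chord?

A fourth above C in this key is F, lowered to Fb by the flat.
A sixth above C in this key is Ab.
Together with the bass C, this spells Fb augmented in second inversion.

C, Fb, Ab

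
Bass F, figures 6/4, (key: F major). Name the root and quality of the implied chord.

The figures 6/4 indicate a triad in second inversion.
In second inversion the root lies a fourth above the bass: a fourth above F in F major is Bb.
The chord tones are F, Bb, D, giving Bb major.

Bb major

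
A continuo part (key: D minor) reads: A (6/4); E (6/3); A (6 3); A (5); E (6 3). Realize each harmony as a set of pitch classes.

A, D, F | E, G, C | A, C, F | A, C, E | E, G, C

A (6/4): A, D, F.
E (6/3): E, G, C.
A (6/3): A, C, F.
A (5/3): A, C, E.
E (6/3): E, G, C.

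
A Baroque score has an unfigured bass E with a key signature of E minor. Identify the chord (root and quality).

An unfigured bass indicates a triad in root position.
In root position the bass is the root, so the root is E.
The chord tones are E, G, B, giving E minor.

E minor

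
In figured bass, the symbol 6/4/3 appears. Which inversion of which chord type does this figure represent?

Intervals of 6/4/3 above the bass form a seventh chord; the bass is the fifth, so this is second inversion.

seventh chord, second inversion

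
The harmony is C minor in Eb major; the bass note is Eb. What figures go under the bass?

6

Eb is the third of C minor, so the chord is in first inversion.
A triad in first inversion is figured 6/3, conventionally abbreviated 6.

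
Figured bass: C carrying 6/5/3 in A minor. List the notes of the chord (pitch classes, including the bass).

C, E, G, A

A third above C in this key is E.
A fifth above C in this key is G.
A sixth above C in this key is A.
Together with the bass C, this spells A minor seventh in first inversion.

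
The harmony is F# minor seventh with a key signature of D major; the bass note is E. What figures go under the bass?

4/2

E is the seventh of F# minor seventh, so the chord is in third inversion.
A seventh chord in third inversion is figured 6/4/2, conventionally abbreviated 4/2.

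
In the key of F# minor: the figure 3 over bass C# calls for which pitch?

Counting 2 letter steps above C# lands on E; in F# minor, that letter is E.

E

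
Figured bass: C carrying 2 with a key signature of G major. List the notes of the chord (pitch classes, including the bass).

The written figures 2 are shorthand for 6/4/2: the 6/4 are implied.
A second above C in this key is D.
A fourth above C in this key is F#.
A sixth above C in this key is A.
Together with the bass C, this spells D dominant seventh in third inversion.

C, D, F#, A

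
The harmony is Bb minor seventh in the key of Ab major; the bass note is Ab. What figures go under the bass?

Ab is the seventh of Bb minor seventh, so the chord is in third inversion.
A seventh chord in third inversion is figured 6/4/2, conventionally abbreviated 4/2.

4/2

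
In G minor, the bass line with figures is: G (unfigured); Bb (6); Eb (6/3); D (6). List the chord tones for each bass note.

G, Bb, D | Bb, D, G | Eb, G, C | D, F, Bb

G (5/3): G, Bb, D.
Bb (6/3): Bb, D, G.
Eb (6/3): Eb, G, C.
D (6/3): D, F, Bb.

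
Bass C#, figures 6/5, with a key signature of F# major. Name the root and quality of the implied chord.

A# minor seventh

The figures 6/5 indicate a seventh chord in first inversion.
In first inversion the root lies a sixth above the bass: a sixth above C# in F# major is A#.
The chord tones are C#, E#, G#, A#, giving A# minor seventh.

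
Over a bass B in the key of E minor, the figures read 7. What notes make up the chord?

B, D, F#, A

The written figures 7 are shorthand for 7/5/3: the 5/3 are implied.
A third above B in this key is D.
A fifth above B in this key is F#.
A seventh above B in this key is A.
Together with the bass B, this spells B minor seventh in root position.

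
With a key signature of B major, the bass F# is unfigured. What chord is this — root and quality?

An unfigured bass indicates a triad in root position.
In root position the bass is the root, so the root is F#.
The chord tones are F#, A#, C#, giving F# major.

F# major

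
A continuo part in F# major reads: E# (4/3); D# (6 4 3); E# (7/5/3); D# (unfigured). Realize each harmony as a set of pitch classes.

E# (6/4/3): E#, G#, A#, C#.
D# (6/4/3): D#, F#, G#, B.
E# (7/5/3): E#, G#, B, D#.
D# (5/3): D#, F#, A#.

E#, G#, A#, C# | D#, F#, G#, B | E#, G#, B, D# | D#, F#, A#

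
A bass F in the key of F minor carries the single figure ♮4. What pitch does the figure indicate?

Counting 3 letter steps above F lands on B; in F minor, that letter is Bb.
The ♮4 figure makes it natural, giving B.

B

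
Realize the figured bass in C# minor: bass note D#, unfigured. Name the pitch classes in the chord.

D#, F#, A

An unfigured bass implies 5/3.
A third above D# in this key is F#.
A fifth above D# in this key is A.
Together with the bass D#, this spells D# diminished in root position.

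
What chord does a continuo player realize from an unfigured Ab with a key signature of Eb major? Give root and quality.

Ab major

An unfigured bass indicates a triad in root position.
In root position the bass is the root, so the root is Ab.
The chord tones are Ab, C, Eb, giving Ab major.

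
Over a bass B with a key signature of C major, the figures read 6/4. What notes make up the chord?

A fourth above B in this key is E.
A sixth above B in this key is G.
Together with the bass B, this spells E minor in second inversion.

B, E, G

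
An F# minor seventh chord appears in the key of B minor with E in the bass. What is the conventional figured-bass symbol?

E is the seventh of F# minor seventh, so the chord is in third inversion.
A seventh chord in third inversion is figured 6/4/2, conventionally abbreviated 4/2.

4/2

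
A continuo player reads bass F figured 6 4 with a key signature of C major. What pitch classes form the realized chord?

A fourth above F in this key is B.
A sixth above F in this key is D.
Together with the bass F, this spells B diminished in second inversion.

F, B, D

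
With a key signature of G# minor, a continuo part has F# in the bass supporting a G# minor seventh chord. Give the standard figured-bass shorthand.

4/2

F# is the seventh of G# minor seventh, so the chord is in third inversion.
A seventh chord in third inversion is figured 6/4/2, conventionally abbreviated 4/2.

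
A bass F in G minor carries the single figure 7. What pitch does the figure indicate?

Eb

Counting 6 letter steps above F lands on E; in G minor, that letter is Eb.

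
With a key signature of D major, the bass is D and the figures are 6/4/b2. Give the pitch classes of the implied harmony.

D, Eb, G, B

A second above D in this key is E, lowered to Eb by the flat.
A fourth above D in this key is G.
A sixth above D in this key is B.
Together with the bass D, this spells Eb augmented major seventh in third inversion.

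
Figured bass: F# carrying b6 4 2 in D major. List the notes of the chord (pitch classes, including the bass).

F#, G, B, Db

A second above F# in this key is G.
A fourth above F# in this key is B.
A sixth above F# in this key is D, lowered to Db by the flat.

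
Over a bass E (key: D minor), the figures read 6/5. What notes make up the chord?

The written figures 6/5 are shorthand for 6/5/3: the 3 is implied.
A third above E in this key is G.
A fifth above E in this key is Bb.
A sixth above E in this key is C.
Together with the bass E, this spells C dominant seventh in first inversion.

E, G, Bb, C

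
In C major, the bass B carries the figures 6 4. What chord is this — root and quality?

The figures 6 4 indicate a triad in second inversion.
In second inversion the root lies a fourth above the bass: a fourth above B in C major is E.
The chord tones are B, E, G, giving E minor.

E minor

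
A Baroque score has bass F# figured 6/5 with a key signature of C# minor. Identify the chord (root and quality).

The figures 6/5 indicate a seventh chord in first inversion.
In first inversion the root lies a sixth above the bass: a sixth above F# in C# minor is D#.
The chord tones are F#, A, C#, D#, giving D# half-diminished seventh.

D# half-diminished seventh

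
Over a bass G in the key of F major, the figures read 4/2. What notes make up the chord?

The written figures 4/2 are shorthand for 6/4/2: the 6 is implied.
A second above G in this key is A.
A fourth above G in this key is C.
A sixth above G in this key is E.
Together with the bass G, this spells A minor seventh in third inversion.

G, A, C, E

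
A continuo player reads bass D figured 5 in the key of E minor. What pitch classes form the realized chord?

D, F#, A

The written figures 5 are shorthand for 5/3: the 3 is implied.
A third above D in this key is F#.
A fifth above D in this key is A.
Together with the bass D, this spells D major in root position.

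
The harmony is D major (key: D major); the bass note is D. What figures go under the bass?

no figures

D is the root of D major, so the chord is in root position.
A triad in root position is figured 5/3, conventionally abbreviated (no figures — root-position triad).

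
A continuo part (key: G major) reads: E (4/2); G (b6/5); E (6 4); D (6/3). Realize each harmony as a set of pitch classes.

E (6/4/2): E, F#, A, C.
G (b6/5/3): G, B, D, Eb.
E (6/4): E, A, C.
D (6/3): D, F#, B.

E, F#, A, C | G, B, D, Eb | E, A, C | D, F#, B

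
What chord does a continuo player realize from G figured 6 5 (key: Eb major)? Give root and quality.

Eb major seventh

The figures 6 5 indicate a seventh chord in first inversion.
In first inversion the root lies a sixth above the bass: a sixth above G in Eb major is Eb.
The chord tones are G, Bb, D, Eb, giving Eb major seventh.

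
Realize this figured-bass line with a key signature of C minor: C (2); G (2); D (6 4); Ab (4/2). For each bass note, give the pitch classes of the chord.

C, D, F, Ab | G, Ab, C, Eb | D, G, Bb | Ab, Bb, D, F

C (6/4/2): C, D, F, Ab.
G (6/4/2): G, Ab, C, Eb.
D (6/4): D, G, Bb.
Ab (6/4/2): Ab, Bb, D, F.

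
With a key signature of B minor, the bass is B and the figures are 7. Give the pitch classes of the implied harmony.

The written figures 7 are shorthand for 7/5/3: the 5/3 are implied.
A third above B in this key is D.
A fifth above B in this key is F#.
A seventh above B in this key is A.
Together with the bass B, this spells B minor seventh in root position.

B, D, F#, A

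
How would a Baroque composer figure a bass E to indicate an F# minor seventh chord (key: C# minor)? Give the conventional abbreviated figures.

4/2

E is the seventh of F# minor seventh, so the chord is in third inversion.
A seventh chord in third inversion is figured 6/4/2, conventionally abbreviated 4/2.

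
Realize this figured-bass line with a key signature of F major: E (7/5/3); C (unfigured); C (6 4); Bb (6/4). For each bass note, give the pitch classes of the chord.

E, G, Bb, D | C, E, G | C, F, A | Bb, E, G

E (7/5/3): E, G, Bb, D.
C (5/3): C, E, G.
C (6/4): C, F, A.
Bb (6/4): Bb, E, G.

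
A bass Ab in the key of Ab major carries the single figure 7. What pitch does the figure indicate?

Counting 6 letter steps above Ab lands on G; in Ab major, that letter is G.

G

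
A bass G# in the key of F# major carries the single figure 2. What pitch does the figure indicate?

A#

Counting 1 letter step above G# lands on A; in F# major, that letter is A#.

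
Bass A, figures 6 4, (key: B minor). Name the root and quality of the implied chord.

D major

The figures 6 4 indicate a triad in second inversion.
In second inversion the root lies a fourth above the bass: a fourth above A in B minor is D.
The chord tones are A, D, F#, giving D major.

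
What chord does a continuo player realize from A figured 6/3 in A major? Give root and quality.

The figures 6/3 indicate a triad in first inversion.
In first inversion the root lies a sixth above the bass: a sixth above A in A major is F#.
The chord tones are A, C#, F#, giving F# minor.

F# minor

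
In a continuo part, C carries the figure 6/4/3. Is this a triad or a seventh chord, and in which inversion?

seventh chord, second inversion

Intervals of 6/4/3 above the bass form a seventh chord; the bass is the fifth, so this is second inversion.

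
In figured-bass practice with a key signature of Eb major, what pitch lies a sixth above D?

Bb

Counting 5 letter steps above D lands on B; in Eb major, that letter is Bb.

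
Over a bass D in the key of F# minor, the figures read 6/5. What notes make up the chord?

The written figures 6/5 are shorthand for 6/5/3: the 3 is implied.
A third above D in this key is F#.
A fifth above D in this key is A.
A sixth above D in this key is B.
Together with the bass D, this spells B minor seventh in first inversion.

D, F#, A, B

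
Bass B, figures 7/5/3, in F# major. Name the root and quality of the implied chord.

The figures 7/5/3 indicate a seventh chord in root position.
In root position the bass is the root, so the root is B.
The chord tones are B, D#, F#, A#, giving B major seventh.

B major seventh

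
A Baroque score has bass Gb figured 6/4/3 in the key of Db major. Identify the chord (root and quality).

The figures 6/4/3 indicate a seventh chord in second inversion.
In second inversion the root lies a fourth above the bass: a fourth above Gb in Db major is C.
The chord tones are Gb, Bb, C, Eb, giving C half-diminished seventh.

C half-diminished seventh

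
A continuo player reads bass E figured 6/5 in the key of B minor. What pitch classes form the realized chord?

E, G, B, C#

The written figures 6/5 are shorthand for 6/5/3: the 3 is implied.
A third above E in this key is G.
A fifth above E in this key is B.
A sixth above E in this key is C#.
Together with the bass E, this spells C# half-diminished seventh in first inversion.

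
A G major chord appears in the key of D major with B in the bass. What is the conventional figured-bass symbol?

B is the third of G major, so the chord is in first inversion.
A triad in first inversion is figured 6/3, conventionally abbreviated 6.

6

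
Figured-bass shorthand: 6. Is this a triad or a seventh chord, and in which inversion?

6 is shorthand for 6/3.
Intervals of 6/3 above the bass form a triad; the bass is the third, so this is first inversion.

triad, first inversion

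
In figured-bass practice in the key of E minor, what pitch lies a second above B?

Counting 1 letter step above B lands on C; in E minor, that letter is C.

C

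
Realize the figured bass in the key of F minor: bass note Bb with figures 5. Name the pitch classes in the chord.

The written figures 5 are shorthand for 5/3: the 3 is implied.
A third above Bb in this key is Db.
A fifth above Bb in this key is F.
Together with the bass Bb, this spells Bb minor in root position.

Bb, Db, F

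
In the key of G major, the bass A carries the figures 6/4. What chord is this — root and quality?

The figures 6/4 indicate a triad in second inversion.
In second inversion the root lies a fourth above the bass: a fourth above A in G major is D.
The chord tones are A, D, F#, giving D major.

D major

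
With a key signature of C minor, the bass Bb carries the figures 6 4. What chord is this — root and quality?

Eb major

The figures 6 4 indicate a triad in second inversion.
In second inversion the root lies a fourth above the bass: a fourth above Bb in C minor is Eb.
The chord tones are Bb, Eb, G, giving Eb major.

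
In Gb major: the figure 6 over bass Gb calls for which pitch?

Eb

Counting 5 letter steps above Gb lands on E; in Gb major, that letter is Eb.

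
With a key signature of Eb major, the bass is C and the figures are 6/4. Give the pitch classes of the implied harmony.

C, F, Ab

A fourth above C in this key is F.
A sixth above C in this key is Ab.
Together with the bass C, this spells F minor in second inversion.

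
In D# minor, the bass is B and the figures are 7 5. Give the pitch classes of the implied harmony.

The written figures 7 5 are shorthand for 7/5/3: the 3 is implied.
A third above B in this key is D#.
A fifth above B in this key is F#.
A seventh above B in this key is A#.
Together with the bass B, this spells B major seventh in root position.

B, D#, F#, A#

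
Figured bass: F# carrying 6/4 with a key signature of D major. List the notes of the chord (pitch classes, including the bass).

A fourth above F# in this key is B.
A sixth above F# in this key is D.
Together with the bass F#, this spells B minor in second inversion.

F#, B, D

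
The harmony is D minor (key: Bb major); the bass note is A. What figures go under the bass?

6/4

A is the fifth of D minor, so the chord is in second inversion.
A triad in second inversion is figured 6/4, conventionally abbreviated 6/4.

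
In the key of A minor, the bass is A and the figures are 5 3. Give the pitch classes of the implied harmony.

A third above A in this key is C.
A fifth above A in this key is E.
Together with the bass A, this spells A minor in root position.

A, C, E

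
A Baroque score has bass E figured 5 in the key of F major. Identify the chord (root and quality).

The figures 5 indicate a triad in root position.
In root position the bass is the root, so the root is E.
The chord tones are E, G, Bb, giving E diminished.

E diminished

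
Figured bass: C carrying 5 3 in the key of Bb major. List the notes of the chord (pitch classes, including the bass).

C, Eb, G

A third above C in this key is Eb.
A fifth above C in this key is G.
Together with the bass C, this spells C minor in root position.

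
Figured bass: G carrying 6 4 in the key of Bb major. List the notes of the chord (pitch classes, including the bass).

G, C, Eb

A fourth above G in this key is C.
A sixth above G in this key is Eb.
Together with the bass G, this spells C minor in second inversion.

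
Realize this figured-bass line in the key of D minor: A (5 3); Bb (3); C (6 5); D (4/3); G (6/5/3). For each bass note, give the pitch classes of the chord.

A (5/3): A, C, E.
Bb (5/3): Bb, D, F.
C (6/5/3): C, E, G, A.
D (6/4/3): D, F, G, Bb.
G (6/5/3): G, Bb, D, E.

A, C, E | Bb, D, F | C, E, G, A | D, F, G, Bb | G, Bb, D, E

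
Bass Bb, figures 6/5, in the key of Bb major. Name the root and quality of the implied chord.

G minor seventh

The figures 6/5 indicate a seventh chord in first inversion.
In first inversion the root lies a sixth above the bass: a sixth above Bb in Bb major is G.
The chord tones are Bb, D, F, G, giving G minor seventh.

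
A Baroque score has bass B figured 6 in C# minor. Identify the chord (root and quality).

The figures 6 indicate a triad in first inversion.
In first inversion the root lies a sixth above the bass: a sixth above B in C# minor is G#.
The chord tones are B, D#, G#, giving G# minor.

G# minor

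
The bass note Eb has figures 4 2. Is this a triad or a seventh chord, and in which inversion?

seventh chord, third inversion

4 2 is shorthand for 6/4/2.
Intervals of 6/4/2 above the bass form a seventh chord; the bass is the seventh, so this is third inversion.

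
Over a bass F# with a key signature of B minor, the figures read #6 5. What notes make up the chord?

F#, A, C#, D#

The written figures #6 5 are shorthand for 6/5/3: the 3 is implied.
A third above F# in this key is A.
A fifth above F# in this key is C#.
A sixth above F# in this key is D, raised to D# by the sharp.
Together with the bass F#, this spells D# half-diminished seventh in first inversion.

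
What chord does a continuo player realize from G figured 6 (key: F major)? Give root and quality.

The figures 6 indicate a triad in first inversion.
In first inversion the root lies a sixth above the bass: a sixth above G in F major is E.
The chord tones are G, Bb, E, giving E diminished.

E diminished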